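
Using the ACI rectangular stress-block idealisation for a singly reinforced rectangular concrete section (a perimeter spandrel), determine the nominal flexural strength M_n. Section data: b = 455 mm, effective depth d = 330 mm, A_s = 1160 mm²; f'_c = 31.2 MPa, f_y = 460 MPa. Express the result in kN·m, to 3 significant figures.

T = A_s f_y = 1160 × 460 = 533600 N = 533.6 kN.
From C = T: a = T/(0.85 f'_c b) = 533600/(0.85 × 31.2 × 455) = 44.22 mm.
M_n = T(d − a/2) = 533.6 kN × (330 − 22.11) mm = 164.29 kN·m.

M_n ≈ 164 kN·m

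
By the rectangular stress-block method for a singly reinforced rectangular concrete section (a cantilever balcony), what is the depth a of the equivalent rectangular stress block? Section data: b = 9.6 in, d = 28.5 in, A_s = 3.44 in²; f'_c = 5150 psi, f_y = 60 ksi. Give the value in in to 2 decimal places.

a ≈ 4.91 in

T = A_s f_y = 3.44 × 60 = 206.4 kips.
a = T/(0.85 f'_c b) = 206.4/(0.85 × 5.15 × 9.6) = 4.91 in.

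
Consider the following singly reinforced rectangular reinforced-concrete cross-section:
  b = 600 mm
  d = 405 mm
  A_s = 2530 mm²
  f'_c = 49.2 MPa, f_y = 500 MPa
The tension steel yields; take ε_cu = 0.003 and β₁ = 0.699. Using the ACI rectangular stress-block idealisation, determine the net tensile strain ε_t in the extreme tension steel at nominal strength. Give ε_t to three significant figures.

ε_t ≈ 0.0138

a = A_s f_y/(0.85 f'_c b) = 50.41 mm.
β₁ = 0.699, so c = a/β₁ = 50.41/0.699 = 72.12 mm.
From the linear strain diagram with ε_cu = 0.003: ε_t = 0.003 (d − c)/c = 0.003 × (405 − 72.12)/72.12 = 0.0138.
Since ε_t ≥ 0.005, the section is tension-controlled.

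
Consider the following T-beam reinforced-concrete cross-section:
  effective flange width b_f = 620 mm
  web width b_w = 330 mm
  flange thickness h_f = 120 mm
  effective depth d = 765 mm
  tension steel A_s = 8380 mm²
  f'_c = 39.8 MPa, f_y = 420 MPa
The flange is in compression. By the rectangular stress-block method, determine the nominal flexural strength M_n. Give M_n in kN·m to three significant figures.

Tension: T = A_s f_y = 8380 × 420 = 3519600 N.
Try a within the flange: a = T/(0.85 f'_c b_f) = 3519600/(0.85 × 39.8 × 620) = 167.80 mm.
a = 167.80 > h_f = 120 mm: the block extends into the web. Split into flange-overhang and web parts.
C_f = 0.85 f'_c (b_f − b_w) h_f = 0.85 × 39.8 × (620 − 330) × 120 = 1177284 N.
Remaining web compression depth: a_w = (T − C_f)/(0.85 f'_c b_w) = (3519600 − 1177284)/(0.85 × 39.8 × 330) = 209.81 mm.
M_n = C_f(d − h_f/2) + (T − C_f)(d − a_w/2) = 1177284 × (765 − 60) + 2342316 × (765 − 104.905) = 829.99 + 1546.15 = 2376.14 × 10⁶ N·mm.
M_n = 2376.14 kN·m.

M_n ≈ 2380 kN·m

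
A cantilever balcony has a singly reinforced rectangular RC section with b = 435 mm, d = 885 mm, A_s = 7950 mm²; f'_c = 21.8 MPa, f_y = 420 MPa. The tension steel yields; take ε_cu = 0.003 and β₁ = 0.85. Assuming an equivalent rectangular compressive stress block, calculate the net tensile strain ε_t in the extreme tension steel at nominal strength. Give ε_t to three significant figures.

ε_t ≈ 0.00245

a = A_s f_y/(0.85 f'_c b) = 414.24 mm.
β₁ = 0.85, so c = a/β₁ = 414.24/0.85 = 487.34 mm.
From the linear strain diagram with ε_cu = 0.003: ε_t = 0.003 (d − c)/c = 0.003 × (885 − 487.34)/487.34 = 0.00245.
ε_t < 0.004 — the section is over-reinforced for flexure under ACI limits.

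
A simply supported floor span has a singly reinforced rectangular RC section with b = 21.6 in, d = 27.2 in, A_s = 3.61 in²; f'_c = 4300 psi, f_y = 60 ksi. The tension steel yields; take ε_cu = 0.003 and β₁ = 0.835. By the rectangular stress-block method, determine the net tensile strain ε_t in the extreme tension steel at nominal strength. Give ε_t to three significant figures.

a = A_s f_y/(0.85 f'_c b) = 2.744 in.
β₁ = 0.835, so c = a/β₁ = 2.744/0.835 = 3.286 in.
From the linear strain diagram with ε_cu = 0.003: ε_t = 0.003 (d − c)/c = 0.003 × (27.2 − 3.286)/3.286 = 0.0218.
Since ε_t ≥ 0.005, the section is tension-controlled.

ε_t ≈ 0.0218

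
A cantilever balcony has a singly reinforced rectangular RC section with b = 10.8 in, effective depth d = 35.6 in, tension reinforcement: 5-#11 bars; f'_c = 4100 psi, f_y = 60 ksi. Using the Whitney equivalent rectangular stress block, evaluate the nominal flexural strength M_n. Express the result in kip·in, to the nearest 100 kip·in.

M_n ≈ 13800 kip·in

A_s = 5 × 1.56 = 7.8 in².
T = A_s f_y = 7.8 × 60 = 468 kips.
a = T/(0.85 f'_c b) = 468/(0.85 × 4.1 × 10.8) = 12.434 in.
M_n = T(d − a/2) = 468 × (35.6 − 6.217) = 13751.2 kip·in.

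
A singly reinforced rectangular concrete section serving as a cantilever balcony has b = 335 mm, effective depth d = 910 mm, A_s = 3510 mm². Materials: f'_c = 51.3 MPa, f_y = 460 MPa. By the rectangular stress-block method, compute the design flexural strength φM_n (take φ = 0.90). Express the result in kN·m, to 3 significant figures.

T = A_s f_y = 3510 × 460 = 1614600 N = 1614.6 kN.
From C = T: a = T/(0.85 f'_c b) = 1614600/(0.85 × 51.3 × 335) = 110.53 mm.
M_n = T(d − a/2) = 1614.6 kN × (910 − 55.265) mm = 1380.06 kN·m.
φM_n = 0.90 × 1380.06 = 1242.05 kN·m.

φM_n ≈ 1240 kN·m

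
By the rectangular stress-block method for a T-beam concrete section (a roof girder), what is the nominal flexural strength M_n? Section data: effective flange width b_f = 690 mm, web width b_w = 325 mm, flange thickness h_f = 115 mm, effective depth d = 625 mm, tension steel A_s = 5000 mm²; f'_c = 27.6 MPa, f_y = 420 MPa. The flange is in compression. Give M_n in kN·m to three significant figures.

M_n ≈ 1170 kN·m

Tension: T = A_s f_y = 5000 × 420 = 2100000 N.
Try a within the flange: a = T/(0.85 f'_c b_f) = 2100000/(0.85 × 27.6 × 690) = 129.73 mm.
a = 129.73 > h_f = 115 mm: the block extends into the web. Split into flange-overhang and web parts.
C_f = 0.85 f'_c (b_f − b_w) h_f = 0.85 × 27.6 × (690 − 325) × 115 = 984734 N.
Remaining web compression depth: a_w = (T − C_f)/(0.85 f'_c b_w) = (2100000 − 984734)/(0.85 × 27.6 × 325) = 146.27 mm.
M_n = C_f(d − h_f/2) + (T − C_f)(d − a_w/2) = 984734 × (625 − 57.5) + 1115266 × (625 − 73.135) = 558.84 + 615.48 = 1174.32 × 10⁶ N·mm.
M_n = 1174.32 kN·m.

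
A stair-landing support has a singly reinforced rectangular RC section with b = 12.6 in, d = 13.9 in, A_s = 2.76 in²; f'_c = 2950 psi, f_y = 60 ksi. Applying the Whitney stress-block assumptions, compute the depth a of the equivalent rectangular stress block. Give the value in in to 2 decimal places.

T = A_s f_y = 2.76 × 60 = 165.6 kips.
a = T/(0.85 f'_c b) = 165.6/(0.85 × 2.95 × 12.6) = 5.24 in.

a ≈ 5.24 in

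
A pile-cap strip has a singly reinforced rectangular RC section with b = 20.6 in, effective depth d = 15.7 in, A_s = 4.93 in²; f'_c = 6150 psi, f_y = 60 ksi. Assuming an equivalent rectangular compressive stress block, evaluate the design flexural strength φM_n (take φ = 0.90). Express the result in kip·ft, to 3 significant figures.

T = A_s f_y = 4.93 × 60 = 295.8 kips.
a = T/(0.85 f'_c b) = 295.8/(0.85 × 6.15 × 20.6) = 2.747 in.
M_n = T(d − a/2) = 295.8 × (15.7 − 1.3735) = 4237.8 kip·in = 4237.8/12 = 353.15 kip·ft.
φM_n = 0.90 × 353.15 = 317.84 kip·ft.

φM_n ≈ 318 kip·ft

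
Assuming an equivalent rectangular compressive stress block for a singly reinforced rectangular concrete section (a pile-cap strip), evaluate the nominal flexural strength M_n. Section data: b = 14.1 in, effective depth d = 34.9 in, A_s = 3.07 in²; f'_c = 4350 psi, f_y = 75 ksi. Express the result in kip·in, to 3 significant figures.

M_n ≈ 7530 kip·in

T = A_s f_y = 3.07 × 75 = 230.25 kips.
a = T/(0.85 f'_c b) = 230.25/(0.85 × 4.35 × 14.1) = 4.416 in.
M_n = T(d − a/2) = 230.25 × (34.9 − 2.208) = 7527.3 kip·in.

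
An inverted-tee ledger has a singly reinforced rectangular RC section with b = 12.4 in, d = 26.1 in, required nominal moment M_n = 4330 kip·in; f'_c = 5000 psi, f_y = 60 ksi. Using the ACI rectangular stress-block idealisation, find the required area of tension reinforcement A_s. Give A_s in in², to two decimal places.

A_s ≈ 2.96 in²

From M_n = 0.85 f'_c a b (d − a/2):
a = d − √(d² − 2M_n/(0.85 f'_c b)) = 26.1 − √(26.1² − 2 × 4330/(0.85 × 5 × 12.4)) = 3.365 in.
A_s = 0.85 f'_c a b / f_y = 0.85 × 5 × 3.365 × 12.4 / 60 = 2.956 in².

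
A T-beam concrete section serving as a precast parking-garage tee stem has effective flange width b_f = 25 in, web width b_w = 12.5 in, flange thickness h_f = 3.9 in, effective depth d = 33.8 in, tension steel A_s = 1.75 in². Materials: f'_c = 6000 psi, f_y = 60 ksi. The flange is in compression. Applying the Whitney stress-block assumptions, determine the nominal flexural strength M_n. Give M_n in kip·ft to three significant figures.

M_n ≈ 292 kip·ft

Tension: T = A_s f_y = 1.75 × 60 = 105 kips.
Try a within the flange: a = T/(0.85 f'_c b_f) = 105/(0.85 × 6 × 25) = 0.824 in.
Since a = 0.824 ≤ h_f = 3.9 in, the stress block lies entirely in the flange; analyse as a rectangular beam of width b_f.
M_n = T(d − a/2) = 105 × (33.8 − 0.412) = 3505.7 kip·in.
M_n = 3505.7/12 = 292.14 kip·ft.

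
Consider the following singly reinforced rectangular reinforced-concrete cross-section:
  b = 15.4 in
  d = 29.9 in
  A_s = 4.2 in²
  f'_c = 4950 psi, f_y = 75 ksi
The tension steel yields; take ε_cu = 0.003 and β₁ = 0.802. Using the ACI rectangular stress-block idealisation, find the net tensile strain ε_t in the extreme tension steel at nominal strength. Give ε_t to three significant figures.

ε_t ≈ 0.0118

a = A_s f_y/(0.85 f'_c b) = 4.861 in.
β₁ = 0.802, so c = a/β₁ = 4.861/0.802 = 6.061 in.
From the linear strain diagram with ε_cu = 0.003: ε_t = 0.003 (d − c)/c = 0.003 × (29.9 − 6.061)/6.061 = 0.0118.
Since ε_t ≥ 0.005, the section is tension-controlled.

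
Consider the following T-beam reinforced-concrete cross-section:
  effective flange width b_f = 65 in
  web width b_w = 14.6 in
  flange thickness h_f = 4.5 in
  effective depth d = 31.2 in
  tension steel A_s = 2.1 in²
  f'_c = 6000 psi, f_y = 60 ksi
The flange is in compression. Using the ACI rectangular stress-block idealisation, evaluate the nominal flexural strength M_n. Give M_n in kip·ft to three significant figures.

M_n ≈ 326 kip·ft

Tension: T = A_s f_y = 2.1 × 60 = 126 kips.
Try a within the flange: a = T/(0.85 f'_c b_f) = 126/(0.85 × 6 × 65) = 0.380 in.
Since a = 0.380 ≤ h_f = 4.5 in, the stress block lies entirely in the flange; analyse as a rectangular beam of width b_f.
M_n = T(d − a/2) = 126 × (31.2 − 0.19) = 3907.3 kip·in.
M_n = 3907.3/12 = 325.61 kip·ft.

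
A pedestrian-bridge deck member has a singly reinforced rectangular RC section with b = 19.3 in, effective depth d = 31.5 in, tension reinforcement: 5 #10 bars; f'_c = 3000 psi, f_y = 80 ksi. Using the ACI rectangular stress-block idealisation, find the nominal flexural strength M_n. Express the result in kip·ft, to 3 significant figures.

M_n ≈ 1120 kip·ft

A_s = 5 × 1.27 = 6.35 in².
T = A_s f_y = 6.35 × 80 = 508 kips.
a = T/(0.85 f'_c b) = 508/(0.85 × 3 × 19.3) = 10.322 in.
M_n = T(d − a/2) = 508 × (31.5 − 5.161) = 13380.2 kip·in = 13380.2/12 = 1115.02 kip·ft.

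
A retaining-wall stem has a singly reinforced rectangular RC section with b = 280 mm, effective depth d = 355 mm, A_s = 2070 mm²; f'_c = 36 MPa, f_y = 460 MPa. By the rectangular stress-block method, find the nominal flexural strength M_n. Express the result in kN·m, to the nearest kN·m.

M_n ≈ 285 kN·m

T = A_s f_y = 2070 × 460 = 952200 N = 952.2 kN.
From C = T: a = T/(0.85 f'_c b) = 952200/(0.85 × 36 × 280) = 111.13 mm.
M_n = T(d − a/2) = 952.2 kN × (355 − 55.565) mm = 285.12 kN·m.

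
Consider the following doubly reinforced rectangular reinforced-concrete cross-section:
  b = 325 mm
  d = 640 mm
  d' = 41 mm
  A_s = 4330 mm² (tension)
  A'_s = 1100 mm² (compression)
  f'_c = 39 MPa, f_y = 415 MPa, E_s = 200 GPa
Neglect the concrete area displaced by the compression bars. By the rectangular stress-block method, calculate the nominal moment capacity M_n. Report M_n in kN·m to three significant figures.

Assume both tension and compression steel yield.
Net tension couple steel: A_s − A'_s = 3230 mm².
a = (A_s − A'_s) f_y / (0.85 f'_c b) = 1340450/(0.85 × 39 × 325) = 124.42 mm.
c = a/β₁ = 124.42/0.771 = 161.37 mm; ε'_s = 0.003(c − d')/c = 0.0022 ≥ f_y/E_s = 0.0021, so compression steel does yield.
M_n = (A_s − A'_s) f_y (d − a/2) + A'_s f_y (d − d') = [1340450 × (640 − 62.21) + 456500 × (640 − 41)] × 10⁻⁶ = 774.50 + 273.44 = 1047.94 kN·m.

M_n ≈ 1050 kN·m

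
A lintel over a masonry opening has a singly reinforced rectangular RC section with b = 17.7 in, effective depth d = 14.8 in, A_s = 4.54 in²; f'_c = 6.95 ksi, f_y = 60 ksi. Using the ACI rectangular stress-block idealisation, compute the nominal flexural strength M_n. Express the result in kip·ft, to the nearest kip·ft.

M_n ≈ 306 kip·ft

T = A_s f_y = 4.54 × 60 = 272.4 kips.
a = T/(0.85 f'_c b) = 272.4/(0.85 × 6.95 × 17.7) = 2.605 in.
M_n = T(d − a/2) = 272.4 × (14.8 − 1.3025) = 3676.7 kip·in = 3676.7/12 = 306.39 kip·ft.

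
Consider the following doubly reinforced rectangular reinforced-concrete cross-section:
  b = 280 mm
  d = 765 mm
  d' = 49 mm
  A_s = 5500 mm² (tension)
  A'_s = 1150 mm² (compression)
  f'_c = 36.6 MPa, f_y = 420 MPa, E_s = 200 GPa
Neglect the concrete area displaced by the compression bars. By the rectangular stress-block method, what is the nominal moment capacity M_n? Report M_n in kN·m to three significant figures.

Assume both tension and compression steel yield.
Net tension couple steel: A_s − A'_s = 4350 mm².
a = (A_s − A'_s) f_y / (0.85 f'_c b) = 1827000/(0.85 × 36.6 × 280) = 209.74 mm.
c = a/β₁ = 209.74/0.789 = 265.83 mm; ε'_s = 0.003(c − d')/c = 0.0024 ≥ f_y/E_s = 0.0021, so compression steel does yield.
M_n = (A_s − A'_s) f_y (d − a/2) + A'_s f_y (d − d') = [1827000 × (765 − 104.87) + 483000 × (765 − 49)] × 10⁻⁶ = 1206.06 + 345.83 = 1551.89 kN·m.

M_n ≈ 1550 kN·m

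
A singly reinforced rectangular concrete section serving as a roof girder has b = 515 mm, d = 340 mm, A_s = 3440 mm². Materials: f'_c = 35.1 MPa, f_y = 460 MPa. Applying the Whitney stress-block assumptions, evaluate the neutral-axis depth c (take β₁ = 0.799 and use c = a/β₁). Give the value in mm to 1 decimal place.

T = A_s f_y = 3440 × 460 = 1582400 N = 1582.4 kN.
Setting C = 0.85 f'_c a b equal to T: a = 1582400/(0.85 × 35.1 × 515) = 102.987 mm.
With β₁ = 0.799, c = a/β₁ = 102.987/0.799 = 128.9 mm.

c ≈ 128.9 mm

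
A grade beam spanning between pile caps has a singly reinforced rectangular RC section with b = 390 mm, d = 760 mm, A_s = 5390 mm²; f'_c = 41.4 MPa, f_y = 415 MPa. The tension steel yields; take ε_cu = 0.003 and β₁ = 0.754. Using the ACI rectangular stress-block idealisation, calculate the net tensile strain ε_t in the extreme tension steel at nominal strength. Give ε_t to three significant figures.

ε_t ≈ 0.00755

a = A_s f_y/(0.85 f'_c b) = 162.99 mm.
β₁ = 0.754, so c = a/β₁ = 162.99/0.754 = 216.17 mm.
From the linear strain diagram with ε_cu = 0.003: ε_t = 0.003 (d − c)/c = 0.003 × (760 − 216.17)/216.17 = 0.00755.
Since ε_t ≥ 0.005, the section is tension-controlled.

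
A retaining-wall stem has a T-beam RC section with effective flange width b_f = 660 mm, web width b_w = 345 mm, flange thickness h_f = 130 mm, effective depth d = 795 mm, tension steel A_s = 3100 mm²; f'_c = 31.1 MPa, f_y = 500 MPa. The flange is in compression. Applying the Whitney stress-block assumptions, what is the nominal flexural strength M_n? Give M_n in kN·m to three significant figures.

M_n ≈ 1160 kN·m

Tension: T = A_s f_y = 3100 × 500 = 1550000 N.
Try a within the flange: a = T/(0.85 f'_c b_f) = 1550000/(0.85 × 31.1 × 660) = 88.84 mm.
Since a = 88.84 ≤ h_f = 130 mm, the stress block lies entirely in the flange; analyse as a rectangular beam of width b_f.
M_n = T(d − a/2) = 1550000 × (795 − 44.42) = 1163.40 × 10⁶ N·mm.
M_n = 1163.40 kN·m.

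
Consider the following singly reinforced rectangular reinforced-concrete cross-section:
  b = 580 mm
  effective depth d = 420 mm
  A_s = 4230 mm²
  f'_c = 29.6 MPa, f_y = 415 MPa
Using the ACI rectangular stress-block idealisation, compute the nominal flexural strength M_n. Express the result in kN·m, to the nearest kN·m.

T = A_s f_y = 4230 × 415 = 1755450 N = 1755.45 kN.
From C = T: a = T/(0.85 f'_c b) = 1755450/(0.85 × 29.6 × 580) = 120.30 mm.
M_n = T(d − a/2) = 1755.45 kN × (420 − 60.15) mm = 631.70 kN·m.

M_n ≈ 632 kN·m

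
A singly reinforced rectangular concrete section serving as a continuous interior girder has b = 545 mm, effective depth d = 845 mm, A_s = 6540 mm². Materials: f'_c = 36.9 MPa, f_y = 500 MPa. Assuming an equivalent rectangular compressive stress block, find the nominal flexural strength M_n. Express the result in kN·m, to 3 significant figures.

M_n ≈ 2450 kN·m

T = A_s f_y = 6540 × 500 = 3270000 N = 3270 kN.
From C = T: a = T/(0.85 f'_c b) = 3270000/(0.85 × 36.9 × 545) = 191.30 mm.
M_n = T(d − a/2) = 3270 kN × (845 − 95.65) mm = 2450.37 kN·m.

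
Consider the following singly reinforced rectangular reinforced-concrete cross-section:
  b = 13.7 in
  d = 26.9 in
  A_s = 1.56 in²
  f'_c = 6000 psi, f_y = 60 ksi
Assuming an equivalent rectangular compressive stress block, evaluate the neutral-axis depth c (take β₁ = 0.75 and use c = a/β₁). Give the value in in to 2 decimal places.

T = A_s f_y = 1.56 × 60 = 93.6 kips.
a = T/(0.85 f'_c b) = 93.6/(0.85 × 6 × 13.7) = 1.3396 in.
With β₁ = 0.75, c = a/β₁ = 1.3396/0.75 = 1.79 in.

c ≈ 1.79 in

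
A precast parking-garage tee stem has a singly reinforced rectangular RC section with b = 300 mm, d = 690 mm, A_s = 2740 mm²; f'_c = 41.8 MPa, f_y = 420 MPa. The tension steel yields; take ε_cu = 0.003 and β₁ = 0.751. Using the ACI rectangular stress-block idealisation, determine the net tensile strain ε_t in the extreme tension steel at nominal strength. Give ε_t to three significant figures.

ε_t ≈ 0.0114

a = A_s f_y/(0.85 f'_c b) = 107.97 mm.
β₁ = 0.751, so c = a/β₁ = 107.97/0.751 = 143.77 mm.
From the linear strain diagram with ε_cu = 0.003: ε_t = 0.003 (d − c)/c = 0.003 × (690 − 143.77)/143.77 = 0.0114.
Since ε_t ≥ 0.005, the section is tension-controlled.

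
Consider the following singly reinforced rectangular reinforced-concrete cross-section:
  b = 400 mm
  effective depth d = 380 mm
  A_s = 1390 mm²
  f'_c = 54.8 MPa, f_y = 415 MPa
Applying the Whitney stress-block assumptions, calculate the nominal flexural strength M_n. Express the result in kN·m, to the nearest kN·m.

M_n ≈ 210 kN·m

T = A_s f_y = 1390 × 415 = 576850 N = 576.85 kN.
From C = T: a = T/(0.85 f'_c b) = 576850/(0.85 × 54.8 × 400) = 30.96 mm.
M_n = T(d − a/2) = 576.85 kN × (380 − 15.48) mm = 210.27 kN·m.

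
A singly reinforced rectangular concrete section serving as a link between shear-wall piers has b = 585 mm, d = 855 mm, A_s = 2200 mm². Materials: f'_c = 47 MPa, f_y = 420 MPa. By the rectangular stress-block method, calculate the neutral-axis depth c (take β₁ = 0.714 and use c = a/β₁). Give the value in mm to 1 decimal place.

c ≈ 55.4 mm

T = A_s f_y = 2200 × 420 = 924000 N = 924 kN.
Setting C = 0.85 f'_c a b equal to T: a = 924000/(0.85 × 47 × 585) = 39.537 mm.
With β₁ = 0.714, c = a/β₁ = 39.537/0.714 = 55.4 mm.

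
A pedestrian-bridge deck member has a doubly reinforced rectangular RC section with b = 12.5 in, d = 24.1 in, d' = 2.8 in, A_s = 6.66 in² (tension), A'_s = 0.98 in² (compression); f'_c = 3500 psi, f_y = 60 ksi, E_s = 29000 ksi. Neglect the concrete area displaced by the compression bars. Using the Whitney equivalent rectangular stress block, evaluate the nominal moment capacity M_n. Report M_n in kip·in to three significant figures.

Assume both steels yield.
a = (A_s − A'_s) f_y/(0.85 f'_c b) = (6.66 − 0.98) × 60/(0.85 × 3.5 × 12.5) = 9.164 in.
c = a/β₁ = 9.164/0.85 = 10.781 in; ε'_s = 0.003(c − d')/c = 0.0022 ≥ ε_y = 0.0021, so the compression steel yields.
M_n = (A_s − A'_s) f_y (d − a/2) + A'_s f_y (d − d') = 340.8 × (24.1 − 4.582) + 58.8 × (24.1 − 2.8) = 6651.7 + 1252.4 = 7904.1 kip·in.

M_n ≈ 7900 kip·in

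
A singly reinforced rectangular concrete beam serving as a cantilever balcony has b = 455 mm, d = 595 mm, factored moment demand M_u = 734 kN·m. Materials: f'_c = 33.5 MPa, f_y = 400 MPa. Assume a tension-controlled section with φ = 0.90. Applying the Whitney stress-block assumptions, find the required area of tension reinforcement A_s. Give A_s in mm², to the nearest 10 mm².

A_s ≈ 3800 mm²

M_n = M_u/φ = 734/0.90 = 815.556 kN·m.
With M_n = 0.85 f'_c a b (d − a/2), solve the quadratic for a:
a = d − √(d² − 2M_n/(0.85 f'_c b)) = 595 − √(595² − 2 × 815.556×10⁶/(0.85 × 33.5 × 455)) = 117.37 mm.
A_s = 0.85 f'_c a b / f_y = 0.85 × 33.5 × 117.37 × 455 / 400 = 3801.7 mm².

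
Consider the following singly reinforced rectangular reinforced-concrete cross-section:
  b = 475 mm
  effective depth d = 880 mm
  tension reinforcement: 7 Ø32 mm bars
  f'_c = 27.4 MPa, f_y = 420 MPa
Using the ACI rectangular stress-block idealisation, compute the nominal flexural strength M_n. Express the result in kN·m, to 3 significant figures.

A_s = 7 × 804 = 5628 mm².
T = A_s f_y = 5628 × 420 = 2363760 N = 2363.76 kN.
From C = T: a = T/(0.85 f'_c b) = 2363760/(0.85 × 27.4 × 475) = 213.67 mm.
M_n = T(d − a/2) = 2363.76 kN × (880 − 106.835) mm = 1827.58 kN·m.

M_n ≈ 1830 kN·m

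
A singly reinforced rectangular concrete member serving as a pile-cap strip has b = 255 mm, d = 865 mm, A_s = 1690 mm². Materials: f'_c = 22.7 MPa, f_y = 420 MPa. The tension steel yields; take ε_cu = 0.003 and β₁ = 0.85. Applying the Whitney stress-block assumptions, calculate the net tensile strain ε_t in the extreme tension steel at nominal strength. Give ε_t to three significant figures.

ε_t ≈ 0.0123

a = A_s f_y/(0.85 f'_c b) = 144.26 mm.
β₁ = 0.85, so c = a/β₁ = 144.26/0.85 = 169.72 mm.
From the linear strain diagram with ε_cu = 0.003: ε_t = 0.003 (d − c)/c = 0.003 × (865 − 169.72)/169.72 = 0.0123.
Since ε_t ≥ 0.005, the section is tension-controlled.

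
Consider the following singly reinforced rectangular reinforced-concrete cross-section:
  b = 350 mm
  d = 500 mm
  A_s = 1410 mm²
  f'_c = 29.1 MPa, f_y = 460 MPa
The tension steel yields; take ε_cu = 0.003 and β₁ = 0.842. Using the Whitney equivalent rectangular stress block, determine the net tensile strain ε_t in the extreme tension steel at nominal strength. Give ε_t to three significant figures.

a = A_s f_y/(0.85 f'_c b) = 74.92 mm.
β₁ = 0.842, so c = a/β₁ = 74.92/0.842 = 88.98 mm.
From the linear strain diagram with ε_cu = 0.003: ε_t = 0.003 (d − c)/c = 0.003 × (500 − 88.98)/88.98 = 0.0139.
Since ε_t ≥ 0.005, the section is tension-controlled.

ε_t ≈ 0.0139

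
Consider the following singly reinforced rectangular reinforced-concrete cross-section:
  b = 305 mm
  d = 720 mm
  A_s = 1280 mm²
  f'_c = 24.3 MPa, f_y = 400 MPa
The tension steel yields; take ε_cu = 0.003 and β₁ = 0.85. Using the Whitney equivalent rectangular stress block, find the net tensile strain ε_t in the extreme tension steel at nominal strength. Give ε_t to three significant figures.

ε_t ≈ 0.0196

a = A_s f_y/(0.85 f'_c b) = 81.27 mm.
β₁ = 0.85, so c = a/β₁ = 81.27/0.85 = 95.61 mm.
From the linear strain diagram with ε_cu = 0.003: ε_t = 0.003 (d − c)/c = 0.003 × (720 − 95.61)/95.61 = 0.0196.
Since ε_t ≥ 0.005, the section is tension-controlled.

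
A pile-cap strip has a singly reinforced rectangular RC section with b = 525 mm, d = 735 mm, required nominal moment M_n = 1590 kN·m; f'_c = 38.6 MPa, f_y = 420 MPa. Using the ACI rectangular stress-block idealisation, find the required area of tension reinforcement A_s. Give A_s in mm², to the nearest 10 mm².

A_s ≈ 5690 mm²

With M_n = 0.85 f'_c a b (d − a/2), solve the quadratic for a:
a = d − √(d² − 2M_n/(0.85 f'_c b)) = 735 − √(735² − 2 × 1590×10⁶/(0.85 × 38.6 × 525)) = 138.67 mm.
A_s = 0.85 f'_c a b / f_y = 0.85 × 38.6 × 138.67 × 525 / 420 = 5687.2 mm².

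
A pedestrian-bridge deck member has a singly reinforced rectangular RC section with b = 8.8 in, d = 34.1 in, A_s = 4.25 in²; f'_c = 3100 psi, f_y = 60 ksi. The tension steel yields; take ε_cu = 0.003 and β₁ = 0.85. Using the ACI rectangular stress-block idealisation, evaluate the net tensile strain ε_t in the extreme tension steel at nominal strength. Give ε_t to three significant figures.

ε_t ≈ 0.00491

a = A_s f_y/(0.85 f'_c b) = 10.997 in.
β₁ = 0.85, so c = a/β₁ = 10.997/0.85 = 12.938 in.
From the linear strain diagram with ε_cu = 0.003: ε_t = 0.003 (d − c)/c = 0.003 × (34.1 − 12.938)/12.938 = 0.00491.
ε_t is between 0.004 and 0.005 — transition zone.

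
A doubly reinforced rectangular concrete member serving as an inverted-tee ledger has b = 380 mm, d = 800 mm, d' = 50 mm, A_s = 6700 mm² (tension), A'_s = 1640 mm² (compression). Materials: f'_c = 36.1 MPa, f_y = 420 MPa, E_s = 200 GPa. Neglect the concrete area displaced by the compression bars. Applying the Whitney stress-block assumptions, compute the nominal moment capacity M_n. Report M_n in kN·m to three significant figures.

M_n ≈ 2020 kN·m

Assume both tension and compression steel yield.
Net tension couple steel: A_s − A'_s = 5060 mm².
a = (A_s − A'_s) f_y / (0.85 f'_c b) = 2125200/(0.85 × 36.1 × 380) = 182.26 mm.
c = a/β₁ = 182.26/0.792 = 230.13 mm; ε'_s = 0.003(c − d')/c = 0.0023 ≥ f_y/E_s = 0.0021, so compression steel does yield.
M_n = (A_s − A'_s) f_y (d − a/2) + A'_s f_y (d − d') = [2125200 × (800 − 91.13) + 688800 × (800 − 50)] × 10⁻⁶ = 1506.49 + 516.60 = 2023.09 kN·m.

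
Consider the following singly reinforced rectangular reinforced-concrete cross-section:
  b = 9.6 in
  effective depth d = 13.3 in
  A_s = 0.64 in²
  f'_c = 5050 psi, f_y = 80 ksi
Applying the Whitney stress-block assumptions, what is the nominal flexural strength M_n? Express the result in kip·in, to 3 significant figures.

M_n ≈ 649 kip·in

T = A_s f_y = 0.64 × 80 = 51.2 kips.
a = T/(0.85 f'_c b) = 51.2/(0.85 × 5.05 × 9.6) = 1.242 in.
M_n = T(d − a/2) = 51.2 × (13.3 − 0.621) = 649.2 kip·in.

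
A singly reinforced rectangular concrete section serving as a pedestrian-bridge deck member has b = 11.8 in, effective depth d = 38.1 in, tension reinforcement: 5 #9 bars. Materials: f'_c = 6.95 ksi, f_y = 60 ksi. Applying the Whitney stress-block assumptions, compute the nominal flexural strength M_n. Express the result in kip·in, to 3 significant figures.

M_n ≈ 10800 kip·in

A_s = 5 × 1 = 5 in².
T = A_s f_y = 5 × 60 = 300 kips.
a = T/(0.85 f'_c b) = 300/(0.85 × 6.95 × 11.8) = 4.304 in.
M_n = T(d − a/2) = 300 × (38.1 − 2.152) = 10784.4 kip·in.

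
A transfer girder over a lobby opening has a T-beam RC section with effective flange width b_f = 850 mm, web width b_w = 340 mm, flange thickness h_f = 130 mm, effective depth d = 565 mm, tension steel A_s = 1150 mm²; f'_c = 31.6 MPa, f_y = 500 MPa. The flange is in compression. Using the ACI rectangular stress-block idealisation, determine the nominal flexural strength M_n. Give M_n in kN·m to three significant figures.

M_n ≈ 318 kN·m

Tension: T = A_s f_y = 1150 × 500 = 575000 N.
Try a within the flange: a = T/(0.85 f'_c b_f) = 575000/(0.85 × 31.6 × 850) = 25.19 mm.
Since a = 25.19 ≤ h_f = 130 mm, the stress block lies entirely in the flange; analyse as a rectangular beam of width b_f.
M_n = T(d − a/2) = 575000 × (565 − 12.595) = 317.63 × 10⁶ N·mm.
M_n = 317.63 kN·m.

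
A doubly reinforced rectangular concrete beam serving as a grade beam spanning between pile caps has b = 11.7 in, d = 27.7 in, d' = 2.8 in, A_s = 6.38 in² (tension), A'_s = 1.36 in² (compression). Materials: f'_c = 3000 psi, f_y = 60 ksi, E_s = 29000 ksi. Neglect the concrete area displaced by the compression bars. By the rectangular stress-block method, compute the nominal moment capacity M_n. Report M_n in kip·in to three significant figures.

Assume both steels yield.
a = (A_s − A'_s) f_y/(0.85 f'_c b) = (6.38 − 1.36) × 60/(0.85 × 3 × 11.7) = 10.096 in.
c = a/β₁ = 10.096/0.85 = 11.878 in; ε'_s = 0.003(c − d')/c = 0.0023 ≥ ε_y = 0.0021, so the compression steel yields.
M_n = (A_s − A'_s) f_y (d − a/2) + A'_s f_y (d − d') = 301.2 × (27.7 − 5.048) + 81.6 × (27.7 − 2.8) = 6822.8 + 2031.8 = 8854.6 kip·in.

M_n ≈ 8850 kip·in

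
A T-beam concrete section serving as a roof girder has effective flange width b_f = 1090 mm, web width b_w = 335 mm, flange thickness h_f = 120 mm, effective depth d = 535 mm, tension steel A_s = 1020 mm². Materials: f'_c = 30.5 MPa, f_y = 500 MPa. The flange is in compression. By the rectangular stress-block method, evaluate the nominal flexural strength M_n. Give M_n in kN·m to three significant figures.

M_n ≈ 268 kN·m

Tension: T = A_s f_y = 1020 × 500 = 510000 N.
Try a within the flange: a = T/(0.85 f'_c b_f) = 510000/(0.85 × 30.5 × 1090) = 18.05 mm.
Since a = 18.05 ≤ h_f = 120 mm, the stress block lies entirely in the flange; analyse as a rectangular beam of width b_f.
M_n = T(d − a/2) = 510000 × (535 − 9.025) = 268.25 × 10⁶ N·mm.
M_n = 268.25 kN·m.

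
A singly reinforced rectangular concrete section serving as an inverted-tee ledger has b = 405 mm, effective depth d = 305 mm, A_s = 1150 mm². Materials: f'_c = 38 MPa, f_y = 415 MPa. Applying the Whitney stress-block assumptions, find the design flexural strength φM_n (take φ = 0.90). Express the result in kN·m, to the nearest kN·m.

T = A_s f_y = 1150 × 415 = 477250 N = 477.25 kN.
From C = T: a = T/(0.85 f'_c b) = 477250/(0.85 × 38 × 405) = 36.48 mm.
M_n = T(d − a/2) = 477.25 kN × (305 − 18.24) mm = 136.86 kN·m.
φM_n = 0.90 × 136.86 = 123.17 kN·m.

φM_n ≈ 123 kN·m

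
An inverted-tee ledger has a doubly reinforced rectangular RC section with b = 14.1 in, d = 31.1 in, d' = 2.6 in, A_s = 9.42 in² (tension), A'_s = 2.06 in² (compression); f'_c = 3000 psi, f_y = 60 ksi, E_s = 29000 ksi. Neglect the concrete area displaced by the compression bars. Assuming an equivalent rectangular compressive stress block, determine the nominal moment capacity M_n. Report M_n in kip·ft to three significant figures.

M_n ≈ 1210 kip·ft

Assume both steels yield.
a = (A_s − A'_s) f_y/(0.85 f'_c b) = (9.42 − 2.06) × 60/(0.85 × 3 × 14.1) = 12.282 in.
c = a/β₁ = 12.282/0.85 = 14.449 in; ε'_s = 0.003(c − d')/c = 0.0025 ≥ ε_y = 0.0021, so the compression steel yields.
M_n = (A_s − A'_s) f_y (d − a/2) + A'_s f_y (d − d') = 441.6 × (31.1 − 6.141) + 123.6 × (31.1 − 2.6) = 11021.9 + 3522.6 = 14544.5 kip·in = 14544.5/12 = 1212.04 kip·ft.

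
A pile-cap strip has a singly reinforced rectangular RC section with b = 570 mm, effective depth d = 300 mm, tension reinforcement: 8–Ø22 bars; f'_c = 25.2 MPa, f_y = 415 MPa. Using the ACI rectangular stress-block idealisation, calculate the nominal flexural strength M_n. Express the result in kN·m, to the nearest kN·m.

A_s = 8 × 380 = 3040 mm².
T = A_s f_y = 3040 × 415 = 1261600 N = 1261.6 kN.
From C = T: a = T/(0.85 f'_c b) = 1261600/(0.85 × 25.2 × 570) = 103.33 mm.
M_n = T(d − a/2) = 1261.6 kN × (300 − 51.665) mm = 313.30 kN·m.

M_n ≈ 313 kN·m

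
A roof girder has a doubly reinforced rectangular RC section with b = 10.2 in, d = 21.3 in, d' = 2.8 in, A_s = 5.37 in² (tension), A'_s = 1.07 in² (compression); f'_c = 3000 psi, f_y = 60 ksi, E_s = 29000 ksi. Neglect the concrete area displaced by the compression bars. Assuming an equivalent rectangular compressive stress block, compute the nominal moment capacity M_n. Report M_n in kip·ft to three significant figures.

Assume both steels yield.
a = (A_s − A'_s) f_y/(0.85 f'_c b) = (5.37 − 1.07) × 60/(0.85 × 3 × 10.2) = 9.919 in.
c = a/β₁ = 9.919/0.85 = 11.669 in; ε'_s = 0.003(c − d')/c = 0.0023 ≥ ε_y = 0.0021, so the compression steel yields.
M_n = (A_s − A'_s) f_y (d − a/2) + A'_s f_y (d − d') = 258 × (21.3 − 4.9595) + 64.2 × (21.3 − 2.8) = 4215.8 + 1187.7 = 5403.5 kip·in = 5403.5/12 = 450.29 kip·ft.

M_n ≈ 450 kip·ft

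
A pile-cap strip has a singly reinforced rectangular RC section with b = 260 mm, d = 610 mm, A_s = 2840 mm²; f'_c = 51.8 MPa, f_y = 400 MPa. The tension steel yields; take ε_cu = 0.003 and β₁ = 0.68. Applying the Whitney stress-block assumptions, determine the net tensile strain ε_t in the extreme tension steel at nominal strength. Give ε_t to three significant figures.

a = A_s f_y/(0.85 f'_c b) = 99.23 mm.
β₁ = 0.68, so c = a/β₁ = 99.23/0.68 = 145.93 mm.
From the linear strain diagram with ε_cu = 0.003: ε_t = 0.003 (d − c)/c = 0.003 × (610 − 145.93)/145.93 = 0.00954.
Since ε_t ≥ 0.005, the section is tension-controlled.

ε_t ≈ 0.00954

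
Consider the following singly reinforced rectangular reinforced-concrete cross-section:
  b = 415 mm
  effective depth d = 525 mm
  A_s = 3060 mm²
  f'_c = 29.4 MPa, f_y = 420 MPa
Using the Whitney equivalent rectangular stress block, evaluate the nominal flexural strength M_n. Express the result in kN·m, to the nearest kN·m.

M_n ≈ 595 kN·m

T = A_s f_y = 3060 × 420 = 1285200 N = 1285.2 kN.
From C = T: a = T/(0.85 f'_c b) = 1285200/(0.85 × 29.4 × 415) = 123.92 mm.
M_n = T(d − a/2) = 1285.2 kN × (525 − 61.96) mm = 595.10 kN·m.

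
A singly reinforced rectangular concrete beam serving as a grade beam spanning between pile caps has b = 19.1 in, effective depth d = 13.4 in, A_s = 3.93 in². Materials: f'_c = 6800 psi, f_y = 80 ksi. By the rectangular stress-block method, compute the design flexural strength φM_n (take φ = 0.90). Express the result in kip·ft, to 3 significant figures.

φM_n ≈ 282 kip·ft

T = A_s f_y = 3.93 × 80 = 314.4 kips.
a = T/(0.85 f'_c b) = 314.4/(0.85 × 6.8 × 19.1) = 2.848 in.
M_n = T(d − a/2) = 314.4 × (13.4 − 1.424) = 3765.3 kip·in = 3765.3/12 = 313.78 kip·ft.
φM_n = 0.90 × 313.78 = 282.40 kip·ft.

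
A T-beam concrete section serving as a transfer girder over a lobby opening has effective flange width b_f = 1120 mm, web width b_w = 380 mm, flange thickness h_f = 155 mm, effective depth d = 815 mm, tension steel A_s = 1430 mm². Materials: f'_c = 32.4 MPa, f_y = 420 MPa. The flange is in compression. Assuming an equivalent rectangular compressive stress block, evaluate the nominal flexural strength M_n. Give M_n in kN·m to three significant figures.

Tension: T = A_s f_y = 1430 × 420 = 600600 N.
Try a within the flange: a = T/(0.85 f'_c b_f) = 600600/(0.85 × 32.4 × 1120) = 19.47 mm.
Since a = 19.47 ≤ h_f = 155 mm, the stress block lies entirely in the flange; analyse as a rectangular beam of width b_f.
M_n = T(d − a/2) = 600600 × (815 − 9.735) = 483.64 × 10⁶ N·mm.
M_n = 483.64 kN·m.

M_n ≈ 484 kN·m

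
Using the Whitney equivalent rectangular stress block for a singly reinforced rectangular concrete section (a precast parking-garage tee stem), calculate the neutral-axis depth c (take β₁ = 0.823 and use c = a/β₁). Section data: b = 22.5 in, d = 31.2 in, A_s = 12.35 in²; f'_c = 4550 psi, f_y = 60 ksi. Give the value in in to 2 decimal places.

T = A_s f_y = 12.35 × 60 = 741 kips.
a = T/(0.85 f'_c b) = 741/(0.85 × 4.55 × 22.5) = 8.5154 in.
With β₁ = 0.823, c = a/β₁ = 8.5154/0.823 = 10.35 in.

c ≈ 10.35 in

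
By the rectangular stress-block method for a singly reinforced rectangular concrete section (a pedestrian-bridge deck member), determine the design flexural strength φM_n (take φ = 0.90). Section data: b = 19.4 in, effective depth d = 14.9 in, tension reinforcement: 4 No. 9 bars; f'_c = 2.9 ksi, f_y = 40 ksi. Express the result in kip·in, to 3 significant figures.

A_s = 4 × 1 = 4 in².
T = A_s f_y = 4 × 40 = 160 kips.
a = T/(0.85 f'_c b) = 160/(0.85 × 2.9 × 19.4) = 3.346 in.
M_n = T(d − a/2) = 160 × (14.9 − 1.673) = 2116.3 kip·in.
φM_n = 0.90 × 2116.3 = 1904.7 kip·in.

φM_n ≈ 1900 kip·in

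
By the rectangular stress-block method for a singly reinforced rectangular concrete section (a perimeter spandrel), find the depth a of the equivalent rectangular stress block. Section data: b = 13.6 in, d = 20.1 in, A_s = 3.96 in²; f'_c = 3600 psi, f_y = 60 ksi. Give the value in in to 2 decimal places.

T = A_s f_y = 3.96 × 60 = 237.6 kips.
a = T/(0.85 f'_c b) = 237.6/(0.85 × 3.6 × 13.6) = 5.71 in.

a ≈ 5.71 in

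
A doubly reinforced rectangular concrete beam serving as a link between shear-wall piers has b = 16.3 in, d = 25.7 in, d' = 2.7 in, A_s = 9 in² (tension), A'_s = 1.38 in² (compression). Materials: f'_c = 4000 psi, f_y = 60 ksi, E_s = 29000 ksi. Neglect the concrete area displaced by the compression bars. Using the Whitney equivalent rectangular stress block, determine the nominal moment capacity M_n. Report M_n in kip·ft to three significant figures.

Assume both steels yield.
a = (A_s − A'_s) f_y/(0.85 f'_c b) = (9 − 1.38) × 60/(0.85 × 4 × 16.3) = 8.250 in.
c = a/β₁ = 8.250/0.85 = 9.706 in; ε'_s = 0.003(c − d')/c = 0.0022 ≥ ε_y = 0.0021, so the compression steel yields.
M_n = (A_s − A'_s) f_y (d − a/2) + A'_s f_y (d − d') = 457.2 × (25.7 − 4.125) + 82.8 × (25.7 − 2.7) = 9864.1 + 1904.4 = 11768.5 kip·in = 11768.5/12 = 980.71 kip·ft.

M_n ≈ 981 kip·ft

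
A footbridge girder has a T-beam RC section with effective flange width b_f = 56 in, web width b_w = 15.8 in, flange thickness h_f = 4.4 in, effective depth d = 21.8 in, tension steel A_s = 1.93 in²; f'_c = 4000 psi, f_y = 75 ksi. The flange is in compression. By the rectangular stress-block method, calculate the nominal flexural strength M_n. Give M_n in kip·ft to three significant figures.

M_n ≈ 258 kip·ft

Tension: T = A_s f_y = 1.93 × 75 = 144.75 kips.
Try a within the flange: a = T/(0.85 f'_c b_f) = 144.75/(0.85 × 4 × 56) = 0.760 in.
Since a = 0.760 ≤ h_f = 4.4 in, the stress block lies entirely in the flange; analyse as a rectangular beam of width b_f.
M_n = T(d − a/2) = 144.75 × (21.8 − 0.38) = 3100.5 kip·in.
M_n = 3100.5/12 = 258.38 kip·ft.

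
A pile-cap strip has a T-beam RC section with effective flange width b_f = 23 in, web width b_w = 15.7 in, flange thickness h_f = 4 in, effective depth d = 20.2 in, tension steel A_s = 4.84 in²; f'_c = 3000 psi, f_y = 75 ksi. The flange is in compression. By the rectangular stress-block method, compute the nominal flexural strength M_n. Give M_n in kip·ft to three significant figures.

Tension: T = A_s f_y = 4.84 × 75 = 363 kips.
Try a within the flange: a = T/(0.85 f'_c b_f) = 363/(0.85 × 3 × 23) = 6.189 in.
a = 6.189 > h_f = 4 in: the block extends into the web. Split into flange-overhang and web parts.
C_f = 0.85 f'_c (b_f − b_w) h_f = 0.85 × 3 × (23 − 15.7) × 4 = 74.5 kips.
Remaining web compression depth: a_w = (T − C_f)/(0.85 f'_c b_w) = (363 − 74.5)/(0.85 × 3 × 15.7) = 7.206 in.
M_n = C_f(d − h_f/2) + (T − C_f)(d − a_w/2) = 74.5 × (20.2 − 2) + 288.5 × (20.2 − 3.603) = 1355.9 + 4788.2 = 6144.1 kip·in.
M_n = 6144.1/12 = 512.01 kip·ft.

M_n ≈ 512 kip·ft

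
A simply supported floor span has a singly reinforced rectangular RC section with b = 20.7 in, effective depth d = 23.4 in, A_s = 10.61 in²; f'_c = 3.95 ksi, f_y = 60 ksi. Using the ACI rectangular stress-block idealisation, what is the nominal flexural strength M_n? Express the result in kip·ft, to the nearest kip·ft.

T = A_s f_y = 10.61 × 60 = 636.6 kips.
a = T/(0.85 f'_c b) = 636.6/(0.85 × 3.95 × 20.7) = 9.160 in.
M_n = T(d − a/2) = 636.6 × (23.4 − 4.58) = 11980.8 kip·in = 11980.8/12 = 998.40 kip·ft.

M_n ≈ 998 kip·ft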